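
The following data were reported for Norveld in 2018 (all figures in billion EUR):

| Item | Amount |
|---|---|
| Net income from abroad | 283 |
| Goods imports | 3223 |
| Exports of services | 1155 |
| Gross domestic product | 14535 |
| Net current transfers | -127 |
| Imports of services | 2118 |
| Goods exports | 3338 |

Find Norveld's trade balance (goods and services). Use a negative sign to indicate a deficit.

Goods balance = 3338 - 3223 = 115
Services balance = 1155 - 2118 = -963
Trade balance (goods + services) = 115 + (-963) = -848

-848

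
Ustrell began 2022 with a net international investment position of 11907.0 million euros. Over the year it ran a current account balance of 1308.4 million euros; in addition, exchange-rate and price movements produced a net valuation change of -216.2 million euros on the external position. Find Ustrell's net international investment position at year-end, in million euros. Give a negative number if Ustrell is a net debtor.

12999.2

Change in NIIP = current account + net valuation change = 1308.4 + (-216.2) = 1092.2
End-of-year NIIP = 11907.0 + 1092.2 = 12999.2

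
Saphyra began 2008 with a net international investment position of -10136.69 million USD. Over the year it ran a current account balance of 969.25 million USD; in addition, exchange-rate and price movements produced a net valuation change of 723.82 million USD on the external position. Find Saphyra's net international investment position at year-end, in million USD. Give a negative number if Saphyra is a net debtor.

-8443.62

Change in NIIP = current account + net valuation change = 969.25 + 723.82 = 1693.07
End-of-year NIIP = -10136.69 + 1693.07 = -8443.62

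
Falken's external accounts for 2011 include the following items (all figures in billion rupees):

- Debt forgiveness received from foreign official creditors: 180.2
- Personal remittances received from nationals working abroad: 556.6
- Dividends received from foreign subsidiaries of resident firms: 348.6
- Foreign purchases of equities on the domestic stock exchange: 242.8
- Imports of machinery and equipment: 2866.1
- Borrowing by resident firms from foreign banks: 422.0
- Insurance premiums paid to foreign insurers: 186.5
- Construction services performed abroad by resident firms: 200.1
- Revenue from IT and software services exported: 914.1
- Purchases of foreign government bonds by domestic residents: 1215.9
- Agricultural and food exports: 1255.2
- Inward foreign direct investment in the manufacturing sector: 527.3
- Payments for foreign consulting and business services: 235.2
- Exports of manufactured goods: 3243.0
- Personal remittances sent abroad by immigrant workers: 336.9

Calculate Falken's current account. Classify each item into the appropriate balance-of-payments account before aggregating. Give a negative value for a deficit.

2892.9

Goods: 3243.0 - 2866.1 + 1255.2 = 1632.1
Services: -235.2 + 200.1 - 186.5 + 914.1 = 692.5
Primary income: 348.6
Secondary income: 556.6 - 336.9 = 219.7
Current account = 1632.1 + 692.5 + 348.6 + 219.7 = 2892.9
(Excluded from the current account — capital account: debt forgiveness received from foreign official creditors 180.2; financial account: foreign purchases of equities on the domestic stock exchange 242.8, borrowing by resident firms from foreign banks 422.0, purchases of foreign government bonds by domestic residents 1215.9, inward foreign direct investment in the manufacturing sector 527.3.)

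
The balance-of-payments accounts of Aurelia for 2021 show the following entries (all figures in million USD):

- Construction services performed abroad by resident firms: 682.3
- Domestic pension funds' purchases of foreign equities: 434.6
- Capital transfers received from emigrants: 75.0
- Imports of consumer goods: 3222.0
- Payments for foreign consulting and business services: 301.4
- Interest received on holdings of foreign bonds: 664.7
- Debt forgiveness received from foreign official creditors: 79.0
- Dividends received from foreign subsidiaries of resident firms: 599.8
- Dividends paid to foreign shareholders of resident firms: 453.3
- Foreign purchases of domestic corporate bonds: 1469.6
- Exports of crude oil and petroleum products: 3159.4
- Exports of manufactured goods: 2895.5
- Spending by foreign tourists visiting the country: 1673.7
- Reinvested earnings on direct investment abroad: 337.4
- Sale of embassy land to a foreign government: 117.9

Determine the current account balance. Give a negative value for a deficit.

Goods: 2895.5 - 3222.0 + 3159.4 = 2832.9
Services: -301.4 + 682.3 + 1673.7 = 2054.6
Primary income: 664.7 - 453.3 + 337.4 + 599.8 = 1148.6
Current account = 2832.9 + 2054.6 + 1148.6 = 6036.1
(Excluded from the current account — financial account: domestic pension funds' purchases of foreign equities 434.6, foreign purchases of domestic corporate bonds 1469.6; capital account: capital transfers received from emigrants 75.0, debt forgiveness received from foreign official creditors 79.0, sale of embassy land to a foreign government 117.9.)

6036.1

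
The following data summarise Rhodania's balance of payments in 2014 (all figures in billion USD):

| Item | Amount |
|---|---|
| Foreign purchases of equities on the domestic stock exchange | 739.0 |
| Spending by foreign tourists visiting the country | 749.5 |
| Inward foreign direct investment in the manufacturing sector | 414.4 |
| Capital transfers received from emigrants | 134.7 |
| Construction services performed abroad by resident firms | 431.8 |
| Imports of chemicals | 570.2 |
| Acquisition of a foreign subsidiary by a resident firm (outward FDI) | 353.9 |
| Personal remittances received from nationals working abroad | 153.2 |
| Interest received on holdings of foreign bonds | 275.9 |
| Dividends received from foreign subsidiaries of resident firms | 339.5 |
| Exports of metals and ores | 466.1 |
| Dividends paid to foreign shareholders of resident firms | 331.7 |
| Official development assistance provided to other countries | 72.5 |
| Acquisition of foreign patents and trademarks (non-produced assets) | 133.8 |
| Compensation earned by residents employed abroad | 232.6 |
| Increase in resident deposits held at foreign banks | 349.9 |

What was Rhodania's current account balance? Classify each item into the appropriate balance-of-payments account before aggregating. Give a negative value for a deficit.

1674.2

Goods: 466.1 - 570.2 = -104.1
Services: 749.5 + 431.8 = 1181.3
Primary income: 339.5 - 331.7 + 275.9 + 232.6 = 516.3
Secondary income: -72.5 + 153.2 = 80.7
Current account = (-104.1) + 1181.3 + 516.3 + 80.7 = 1674.2
(Excluded from the current account — financial account: foreign purchases of equities on the domestic stock exchange 739.0, inward foreign direct investment in the manufacturing sector 414.4, acquisition of a foreign subsidiary by a resident firm (outward FDI) 353.9, increase in resident deposits held at foreign banks 349.9; capital account: capital transfers received from emigrants 134.7, acquisition of foreign patents and trademarks (non-produced assets) 133.8.)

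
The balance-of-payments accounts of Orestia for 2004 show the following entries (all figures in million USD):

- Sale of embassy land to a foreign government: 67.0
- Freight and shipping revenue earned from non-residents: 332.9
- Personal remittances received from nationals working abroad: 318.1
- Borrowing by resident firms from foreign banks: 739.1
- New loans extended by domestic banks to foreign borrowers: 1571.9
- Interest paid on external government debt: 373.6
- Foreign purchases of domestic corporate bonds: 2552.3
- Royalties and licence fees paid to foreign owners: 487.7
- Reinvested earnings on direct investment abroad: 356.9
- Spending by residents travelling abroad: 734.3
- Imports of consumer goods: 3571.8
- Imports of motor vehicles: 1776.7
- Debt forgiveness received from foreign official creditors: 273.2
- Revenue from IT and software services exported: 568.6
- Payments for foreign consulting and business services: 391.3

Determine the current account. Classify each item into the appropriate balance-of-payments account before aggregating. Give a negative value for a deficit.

Goods: -3571.8 - 1776.7 = -5348.5
Services: -734.3 + 568.6 - 391.3 - 487.7 + 332.9 = -711.8
Primary income: -373.6 + 356.9 = -16.7
Secondary income: 318.1
Current account = (-5348.5) + (-711.8) + (-16.7) + 318.1 = -5758.9
(Excluded from the current account — capital account: sale of embassy land to a foreign government 67.0, debt forgiveness received from foreign official creditors 273.2; financial account: borrowing by resident firms from foreign banks 739.1, new loans extended by domestic banks to foreign borrowers 1571.9, foreign purchases of domestic corporate bonds 2552.3.)

-5758.9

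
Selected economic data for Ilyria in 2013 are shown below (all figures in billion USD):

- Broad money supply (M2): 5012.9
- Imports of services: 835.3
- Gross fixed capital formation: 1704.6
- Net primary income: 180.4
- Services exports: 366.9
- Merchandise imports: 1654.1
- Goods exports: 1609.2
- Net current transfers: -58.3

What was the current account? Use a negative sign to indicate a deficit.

-391.2

Goods balance = 1609.2 - 1654.1 = -44.9
Services balance = 366.9 - 835.3 = -468.4
Trade balance (goods + services) = -44.9 + (-468.4) = -513.3
Net primary income = 180.4
Net secondary income = -58.3
Current account = -513.3 + 180.4 + (-58.3) = -391.2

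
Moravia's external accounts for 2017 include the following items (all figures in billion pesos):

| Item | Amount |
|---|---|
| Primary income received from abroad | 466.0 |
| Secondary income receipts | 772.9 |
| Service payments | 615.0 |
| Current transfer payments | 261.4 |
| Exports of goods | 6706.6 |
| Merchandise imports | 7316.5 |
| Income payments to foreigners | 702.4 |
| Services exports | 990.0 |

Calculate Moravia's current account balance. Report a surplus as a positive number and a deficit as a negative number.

40.2

Goods balance = 6706.6 - 7316.5 = -609.9
Services balance = 990.0 - 615.0 = 375.0
Trade balance (goods + services) = -609.9 + 375.0 = -234.9
Net primary income = 466.0 - 702.4 = -236.4
Net secondary income = 772.9 - 261.4 = 511.5
Current account = -234.9 + (-236.4) + 511.5 = 40.2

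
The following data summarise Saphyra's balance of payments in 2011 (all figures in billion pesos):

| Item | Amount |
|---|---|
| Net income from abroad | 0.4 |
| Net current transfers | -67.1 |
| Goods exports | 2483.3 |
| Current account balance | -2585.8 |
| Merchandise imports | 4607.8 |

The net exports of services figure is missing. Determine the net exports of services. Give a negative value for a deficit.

Current account = goods balance + services balance + net primary income + net secondary income
Sum of the known components = -2191.2
Net exports of services = CA - (known components) = -2585.8 - (-2191.2) = -394.6

-394.6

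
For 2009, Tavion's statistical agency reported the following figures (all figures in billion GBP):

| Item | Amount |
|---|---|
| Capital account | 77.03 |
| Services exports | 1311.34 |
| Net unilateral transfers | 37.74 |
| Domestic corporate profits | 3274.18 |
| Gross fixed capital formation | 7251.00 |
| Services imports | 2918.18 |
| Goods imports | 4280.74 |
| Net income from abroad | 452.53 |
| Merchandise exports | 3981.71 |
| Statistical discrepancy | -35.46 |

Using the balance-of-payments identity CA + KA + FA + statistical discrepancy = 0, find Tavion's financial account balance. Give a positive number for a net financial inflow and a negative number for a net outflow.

Goods balance = 3981.71 - 4280.74 = -299.03
Services balance = 1311.34 - 2918.18 = -1606.84
Trade balance (goods + services) = -299.03 + (-1606.84) = -1905.87
Net primary income = 452.53
Net secondary income = 37.74
Current account = -1905.87 + 452.53 + 37.74 = -1415.60
Financial account = -(-1415.60 + 77.03 + (-35.46)) = 1374.03

1374.03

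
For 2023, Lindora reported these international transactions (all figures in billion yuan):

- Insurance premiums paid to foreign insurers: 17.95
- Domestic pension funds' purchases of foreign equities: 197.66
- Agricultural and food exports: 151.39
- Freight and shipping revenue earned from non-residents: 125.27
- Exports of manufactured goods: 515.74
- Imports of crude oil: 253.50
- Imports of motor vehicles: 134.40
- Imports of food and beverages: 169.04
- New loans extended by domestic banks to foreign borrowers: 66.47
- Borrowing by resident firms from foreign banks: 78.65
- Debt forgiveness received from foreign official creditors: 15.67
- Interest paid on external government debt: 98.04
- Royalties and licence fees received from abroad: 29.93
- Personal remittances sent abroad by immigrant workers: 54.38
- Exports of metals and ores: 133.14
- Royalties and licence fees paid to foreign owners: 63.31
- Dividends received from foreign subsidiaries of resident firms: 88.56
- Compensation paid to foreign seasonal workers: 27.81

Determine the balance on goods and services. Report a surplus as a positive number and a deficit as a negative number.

Goods: 133.14 - 169.04 - 253.50 + 515.74 + 151.39 - 134.40 = 243.33
Services: 125.27 + 29.93 - 17.95 - 63.31 = 73.94
Trade balance = 243.33 + 73.94 = 317.27
(Excluded from the trade balance — financial account: domestic pension funds' purchases of foreign equities 197.66, new loans extended by domestic banks to foreign borrowers 66.47, borrowing by resident firms from foreign banks 78.65; capital account: debt forgiveness received from foreign official creditors 15.67; primary income: interest paid on external government debt 98.04, dividends received from foreign subsidiaries of resident firms 88.56, compensation paid to foreign seasonal workers 27.81; secondary income: personal remittances sent abroad by immigrant workers 54.38.)

317.27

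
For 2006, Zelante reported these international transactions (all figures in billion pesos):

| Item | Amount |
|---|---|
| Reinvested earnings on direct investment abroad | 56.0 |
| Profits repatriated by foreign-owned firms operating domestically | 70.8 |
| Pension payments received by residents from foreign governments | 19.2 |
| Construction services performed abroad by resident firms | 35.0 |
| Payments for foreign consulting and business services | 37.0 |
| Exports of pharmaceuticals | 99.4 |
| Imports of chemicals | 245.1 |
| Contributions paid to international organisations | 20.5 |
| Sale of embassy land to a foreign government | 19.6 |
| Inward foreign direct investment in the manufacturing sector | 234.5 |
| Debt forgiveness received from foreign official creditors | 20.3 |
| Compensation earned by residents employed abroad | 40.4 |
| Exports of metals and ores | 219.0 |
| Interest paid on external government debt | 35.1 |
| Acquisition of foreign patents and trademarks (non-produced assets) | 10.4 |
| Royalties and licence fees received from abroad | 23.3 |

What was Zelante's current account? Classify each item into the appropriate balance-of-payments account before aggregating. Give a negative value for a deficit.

Goods: -245.1 + 99.4 + 219.0 = 73.3
Services: 23.3 + 35.0 - 37.0 = 21.3
Primary income: 40.4 + 56.0 - 70.8 - 35.1 = -9.5
Secondary income: -20.5 + 19.2 = -1.3
Current account = 73.3 + 21.3 + (-9.5) + (-1.3) = 83.8
(Excluded from the current account — capital account: sale of embassy land to a foreign government 19.6, debt forgiveness received from foreign official creditors 20.3, acquisition of foreign patents and trademarks (non-produced assets) 10.4; financial account: inward foreign direct investment in the manufacturing sector 234.5.)

83.8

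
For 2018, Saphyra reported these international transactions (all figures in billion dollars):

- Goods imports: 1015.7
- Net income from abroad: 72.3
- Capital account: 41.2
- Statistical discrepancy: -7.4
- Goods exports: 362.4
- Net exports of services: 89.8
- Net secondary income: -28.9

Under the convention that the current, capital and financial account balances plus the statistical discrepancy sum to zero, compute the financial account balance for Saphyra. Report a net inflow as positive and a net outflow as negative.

486.3

Goods balance = 362.4 - 1015.7 = -653.3
Services balance = 89.8
Trade balance (goods + services) = -653.3 + 89.8 = -563.5
Net primary income = 72.3
Net secondary income = -28.9
Current account = -563.5 + 72.3 + (-28.9) = -520.1
Financial account = -(-520.1 + 41.2 + (-7.4)) = 486.3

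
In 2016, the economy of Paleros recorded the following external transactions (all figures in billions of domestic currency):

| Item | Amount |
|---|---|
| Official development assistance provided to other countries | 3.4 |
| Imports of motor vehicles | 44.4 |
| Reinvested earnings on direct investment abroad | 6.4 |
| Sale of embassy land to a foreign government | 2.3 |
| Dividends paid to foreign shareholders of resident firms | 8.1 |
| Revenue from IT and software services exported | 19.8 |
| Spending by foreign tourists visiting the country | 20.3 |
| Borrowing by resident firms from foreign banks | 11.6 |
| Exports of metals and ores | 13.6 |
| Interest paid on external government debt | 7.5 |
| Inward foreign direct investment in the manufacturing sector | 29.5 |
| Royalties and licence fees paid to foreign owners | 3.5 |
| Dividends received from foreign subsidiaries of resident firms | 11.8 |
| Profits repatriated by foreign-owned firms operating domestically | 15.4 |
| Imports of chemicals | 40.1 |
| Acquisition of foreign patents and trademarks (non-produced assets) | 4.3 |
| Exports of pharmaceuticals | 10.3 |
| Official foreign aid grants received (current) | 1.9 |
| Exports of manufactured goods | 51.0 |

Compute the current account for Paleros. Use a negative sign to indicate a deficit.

Goods: -44.4 - 40.1 + 10.3 + 51.0 + 13.6 = -9.6
Services: 20.3 - 3.5 + 19.8 = 36.6
Primary income: -8.1 - 7.5 + 11.8 + 6.4 - 15.4 = -12.8
Secondary income: 1.9 - 3.4 = -1.5
Current account = (-9.6) + 36.6 + (-12.8) + (-1.5) = 12.7
(Excluded from the current account — capital account: sale of embassy land to a foreign government 2.3, acquisition of foreign patents and trademarks (non-produced assets) 4.3; financial account: borrowing by resident firms from foreign banks 11.6, inward foreign direct investment in the manufacturing sector 29.5.)

12.7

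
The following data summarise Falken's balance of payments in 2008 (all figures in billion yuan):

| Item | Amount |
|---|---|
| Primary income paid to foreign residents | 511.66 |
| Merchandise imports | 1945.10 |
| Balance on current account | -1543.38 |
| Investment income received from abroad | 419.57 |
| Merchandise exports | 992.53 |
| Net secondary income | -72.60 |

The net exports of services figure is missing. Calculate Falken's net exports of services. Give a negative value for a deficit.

-426.12

Current account = goods balance + services balance + net primary income + net secondary income
Sum of the known components = -1117.26
Net exports of services = CA - (known components) = -1543.38 - (-1117.26) = -426.12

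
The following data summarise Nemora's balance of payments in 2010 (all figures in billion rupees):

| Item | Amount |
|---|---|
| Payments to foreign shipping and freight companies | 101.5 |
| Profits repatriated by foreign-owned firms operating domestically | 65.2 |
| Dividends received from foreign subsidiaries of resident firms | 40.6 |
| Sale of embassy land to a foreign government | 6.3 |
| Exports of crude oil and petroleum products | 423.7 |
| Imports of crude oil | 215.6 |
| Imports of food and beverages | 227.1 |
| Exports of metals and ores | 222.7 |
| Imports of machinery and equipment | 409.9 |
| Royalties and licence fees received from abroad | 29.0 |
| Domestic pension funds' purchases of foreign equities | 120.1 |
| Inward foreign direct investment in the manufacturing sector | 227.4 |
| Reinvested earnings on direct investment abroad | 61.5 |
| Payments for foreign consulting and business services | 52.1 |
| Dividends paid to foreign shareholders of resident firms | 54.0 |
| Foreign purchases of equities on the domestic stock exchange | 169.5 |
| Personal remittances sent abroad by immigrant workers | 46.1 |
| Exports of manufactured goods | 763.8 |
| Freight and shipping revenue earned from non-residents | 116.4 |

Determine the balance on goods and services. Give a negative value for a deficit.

Goods: 423.7 + 222.7 - 409.9 - 215.6 - 227.1 + 763.8 = 557.6
Services: -101.5 + 116.4 - 52.1 + 29.0 = -8.2
Trade balance = 557.6 + (-8.2) = 549.4
(Excluded from the trade balance — primary income: profits repatriated by foreign-owned firms operating domestically 65.2, dividends received from foreign subsidiaries of resident firms 40.6, reinvested earnings on direct investment abroad 61.5, dividends paid to foreign shareholders of resident firms 54.0; capital account: sale of embassy land to a foreign government 6.3; financial account: domestic pension funds' purchases of foreign equities 120.1, inward foreign direct investment in the manufacturing sector 227.4, foreign purchases of equities on the domestic stock exchange 169.5; secondary income: personal remittances sent abroad by immigrant workers 46.1.)

549.4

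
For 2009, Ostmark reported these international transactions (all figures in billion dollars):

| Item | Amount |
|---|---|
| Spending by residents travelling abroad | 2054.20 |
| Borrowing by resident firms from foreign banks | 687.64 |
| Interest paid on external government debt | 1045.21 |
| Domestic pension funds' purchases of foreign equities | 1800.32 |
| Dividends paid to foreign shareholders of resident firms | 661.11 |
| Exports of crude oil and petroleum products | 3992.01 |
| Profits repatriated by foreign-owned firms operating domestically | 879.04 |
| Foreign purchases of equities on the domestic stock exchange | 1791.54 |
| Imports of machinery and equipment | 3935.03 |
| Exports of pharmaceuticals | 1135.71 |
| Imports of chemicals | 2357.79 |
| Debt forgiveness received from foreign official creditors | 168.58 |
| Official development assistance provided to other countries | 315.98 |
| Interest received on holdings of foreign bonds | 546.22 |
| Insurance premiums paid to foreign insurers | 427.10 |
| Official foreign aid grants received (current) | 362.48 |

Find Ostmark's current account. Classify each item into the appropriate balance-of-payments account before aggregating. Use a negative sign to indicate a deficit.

-5639.04

Goods: -3935.03 + 1135.71 - 2357.79 + 3992.01 = -1165.10
Services: -427.10 - 2054.20 = -2481.30
Primary income: 546.22 - 879.04 - 661.11 - 1045.21 = -2039.14
Secondary income: 362.48 - 315.98 = 46.50
Current account = (-1165.10) + (-2481.30) + (-2039.14) + 46.50 = -5639.04
(Excluded from the current account — financial account: borrowing by resident firms from foreign banks 687.64, domestic pension funds' purchases of foreign equities 1800.32, foreign purchases of equities on the domestic stock exchange 1791.54; capital account: debt forgiveness received from foreign official creditors 168.58.)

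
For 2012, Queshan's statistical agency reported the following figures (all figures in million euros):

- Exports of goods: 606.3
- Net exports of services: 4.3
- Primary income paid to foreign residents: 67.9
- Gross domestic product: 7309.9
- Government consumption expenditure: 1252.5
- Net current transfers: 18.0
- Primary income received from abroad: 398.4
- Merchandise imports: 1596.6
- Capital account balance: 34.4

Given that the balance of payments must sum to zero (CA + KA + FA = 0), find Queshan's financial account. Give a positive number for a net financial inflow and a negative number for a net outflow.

603.1

Goods balance = 606.3 - 1596.6 = -990.3
Services balance = 4.3
Trade balance (goods + services) = -990.3 + 4.3 = -986.0
Net primary income = 398.4 - 67.9 = 330.5
Net secondary income = 18.0
Current account = -986.0 + 330.5 + 18.0 = -637.5
Financial account = -(-637.5 + 34.4) = 603.1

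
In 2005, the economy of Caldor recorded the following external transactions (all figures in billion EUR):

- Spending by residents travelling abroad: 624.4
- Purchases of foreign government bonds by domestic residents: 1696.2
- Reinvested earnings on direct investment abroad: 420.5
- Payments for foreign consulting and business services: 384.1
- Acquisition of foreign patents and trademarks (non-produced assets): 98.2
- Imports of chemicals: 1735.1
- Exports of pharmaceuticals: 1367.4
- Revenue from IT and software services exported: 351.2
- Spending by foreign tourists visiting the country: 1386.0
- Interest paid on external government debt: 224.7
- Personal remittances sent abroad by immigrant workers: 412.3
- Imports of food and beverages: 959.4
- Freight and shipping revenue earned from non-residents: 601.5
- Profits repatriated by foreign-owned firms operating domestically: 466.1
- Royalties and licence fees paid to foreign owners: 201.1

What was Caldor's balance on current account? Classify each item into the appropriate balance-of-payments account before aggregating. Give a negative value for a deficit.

Goods: -959.4 - 1735.1 + 1367.4 = -1327.1
Services: 601.5 - 624.4 + 1386.0 + 351.2 - 201.1 - 384.1 = 1129.1
Primary income: -224.7 + 420.5 - 466.1 = -270.3
Secondary income: -412.3
Current account = (-1327.1) + 1129.1 + (-270.3) + (-412.3) = -880.6
(Excluded from the current account — financial account: purchases of foreign government bonds by domestic residents 1696.2; capital account: acquisition of foreign patents and trademarks (non-produced assets) 98.2.)

-880.6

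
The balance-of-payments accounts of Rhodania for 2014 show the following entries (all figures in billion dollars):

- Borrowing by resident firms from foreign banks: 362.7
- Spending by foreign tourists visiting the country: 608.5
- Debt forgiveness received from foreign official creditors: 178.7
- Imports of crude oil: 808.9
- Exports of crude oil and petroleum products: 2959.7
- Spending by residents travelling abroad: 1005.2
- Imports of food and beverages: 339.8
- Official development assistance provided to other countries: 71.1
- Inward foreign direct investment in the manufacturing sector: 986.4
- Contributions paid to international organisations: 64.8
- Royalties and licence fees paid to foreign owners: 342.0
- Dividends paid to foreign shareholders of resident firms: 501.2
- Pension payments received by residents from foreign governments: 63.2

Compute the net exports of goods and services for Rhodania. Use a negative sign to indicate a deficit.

1072.3

Goods: -339.8 - 808.9 + 2959.7 = 1811.0
Services: -1005.2 + 608.5 - 342.0 = -738.7
Trade balance = 1811.0 + (-738.7) = 1072.3
(Excluded from the trade balance — financial account: borrowing by resident firms from foreign banks 362.7, inward foreign direct investment in the manufacturing sector 986.4; capital account: debt forgiveness received from foreign official creditors 178.7; secondary income: official development assistance provided to other countries 71.1, contributions paid to international organisations 64.8, pension payments received by residents from foreign governments 63.2; primary income: dividends paid to foreign shareholders of resident firms 501.2.)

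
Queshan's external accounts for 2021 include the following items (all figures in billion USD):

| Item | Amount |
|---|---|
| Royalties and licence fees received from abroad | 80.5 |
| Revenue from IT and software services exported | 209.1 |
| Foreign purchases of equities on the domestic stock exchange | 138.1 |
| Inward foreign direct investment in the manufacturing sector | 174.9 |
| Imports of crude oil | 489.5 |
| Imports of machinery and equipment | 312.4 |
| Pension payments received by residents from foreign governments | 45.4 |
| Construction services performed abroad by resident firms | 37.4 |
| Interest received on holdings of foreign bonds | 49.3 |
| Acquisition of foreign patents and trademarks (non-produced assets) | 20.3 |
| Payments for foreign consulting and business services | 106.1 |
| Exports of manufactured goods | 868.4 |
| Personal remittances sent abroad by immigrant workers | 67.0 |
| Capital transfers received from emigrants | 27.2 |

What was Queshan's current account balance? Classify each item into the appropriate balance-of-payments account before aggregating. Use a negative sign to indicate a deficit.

Goods: 868.4 - 489.5 - 312.4 = 66.5
Services: 209.1 + 37.4 + 80.5 - 106.1 = 220.9
Primary income: 49.3
Secondary income: 45.4 - 67.0 = -21.6
Current account = 66.5 + 220.9 + 49.3 + (-21.6) = 315.1
(Excluded from the current account — financial account: foreign purchases of equities on the domestic stock exchange 138.1, inward foreign direct investment in the manufacturing sector 174.9; capital account: acquisition of foreign patents and trademarks (non-produced assets) 20.3, capital transfers received from emigrants 27.2.)

315.1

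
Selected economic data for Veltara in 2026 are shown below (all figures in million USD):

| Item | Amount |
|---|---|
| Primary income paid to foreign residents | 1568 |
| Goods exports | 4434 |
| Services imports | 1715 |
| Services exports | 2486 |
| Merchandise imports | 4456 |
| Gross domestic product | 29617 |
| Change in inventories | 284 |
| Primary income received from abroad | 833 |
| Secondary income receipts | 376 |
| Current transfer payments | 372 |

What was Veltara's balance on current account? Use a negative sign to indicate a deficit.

Goods balance = 4434 - 4456 = -22
Services balance = 2486 - 1715 = 771
Trade balance (goods + services) = -22 + 771 = 749
Net primary income = 833 - 1568 = -735
Net secondary income = 376 - 372 = 4
Current account = 749 + (-735) + 4 = 18

18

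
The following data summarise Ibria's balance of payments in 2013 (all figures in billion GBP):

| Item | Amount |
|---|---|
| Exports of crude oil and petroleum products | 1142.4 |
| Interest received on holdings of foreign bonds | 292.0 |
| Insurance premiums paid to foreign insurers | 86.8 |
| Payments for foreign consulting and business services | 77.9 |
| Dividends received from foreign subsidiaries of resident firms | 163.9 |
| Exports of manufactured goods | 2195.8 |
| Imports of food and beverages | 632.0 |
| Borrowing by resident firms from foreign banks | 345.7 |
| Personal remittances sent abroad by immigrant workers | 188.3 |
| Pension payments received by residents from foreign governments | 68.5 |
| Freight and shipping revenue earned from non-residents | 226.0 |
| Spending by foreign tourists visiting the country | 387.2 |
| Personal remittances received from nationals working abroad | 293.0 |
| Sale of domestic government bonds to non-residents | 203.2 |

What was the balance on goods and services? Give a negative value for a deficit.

3154.7

Goods: 2195.8 - 632.0 + 1142.4 = 2706.2
Services: 387.2 - 77.9 - 86.8 + 226.0 = 448.5
Trade balance = 2706.2 + 448.5 = 3154.7
(Excluded from the trade balance — primary income: interest received on holdings of foreign bonds 292.0, dividends received from foreign subsidiaries of resident firms 163.9; financial account: borrowing by resident firms from foreign banks 345.7, sale of domestic government bonds to non-residents 203.2; secondary income: personal remittances sent abroad by immigrant workers 188.3, pension payments received by residents from foreign governments 68.5, personal remittances received from nationals working abroad 293.0.)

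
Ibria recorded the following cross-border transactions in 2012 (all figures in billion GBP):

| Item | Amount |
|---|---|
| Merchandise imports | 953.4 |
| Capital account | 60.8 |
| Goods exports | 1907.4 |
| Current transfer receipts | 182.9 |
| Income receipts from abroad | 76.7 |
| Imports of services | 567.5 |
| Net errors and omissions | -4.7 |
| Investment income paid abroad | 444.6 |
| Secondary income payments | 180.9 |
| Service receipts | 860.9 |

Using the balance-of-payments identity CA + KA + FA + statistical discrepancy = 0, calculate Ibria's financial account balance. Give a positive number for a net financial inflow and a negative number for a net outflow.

Goods balance = 1907.4 - 953.4 = 954.0
Services balance = 860.9 - 567.5 = 293.4
Trade balance (goods + services) = 954.0 + 293.4 = 1247.4
Net primary income = 76.7 - 444.6 = -367.9
Net secondary income = 182.9 - 180.9 = 2.0
Current account = 1247.4 + (-367.9) + 2.0 = 881.5
Financial account = -(881.5 + 60.8 + (-4.7)) = -937.6

-937.6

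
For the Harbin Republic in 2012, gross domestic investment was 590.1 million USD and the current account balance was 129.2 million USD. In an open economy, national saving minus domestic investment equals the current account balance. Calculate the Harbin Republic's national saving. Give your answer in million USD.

719.3

S = I + CA = 590.1 + 129.2 = 719.3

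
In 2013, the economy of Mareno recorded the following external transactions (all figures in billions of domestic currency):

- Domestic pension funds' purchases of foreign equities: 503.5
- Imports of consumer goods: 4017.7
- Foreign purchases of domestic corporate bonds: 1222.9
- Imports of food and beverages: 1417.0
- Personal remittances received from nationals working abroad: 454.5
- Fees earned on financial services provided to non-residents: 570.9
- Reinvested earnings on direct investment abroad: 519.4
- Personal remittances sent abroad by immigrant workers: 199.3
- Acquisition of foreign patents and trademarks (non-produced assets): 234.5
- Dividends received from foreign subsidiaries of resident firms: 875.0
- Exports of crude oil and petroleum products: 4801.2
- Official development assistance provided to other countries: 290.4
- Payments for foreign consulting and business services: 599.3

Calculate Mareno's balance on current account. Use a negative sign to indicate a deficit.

Goods: -4017.7 - 1417.0 + 4801.2 = -633.5
Services: 570.9 - 599.3 = -28.4
Primary income: 519.4 + 875.0 = 1394.4
Secondary income: 454.5 - 199.3 - 290.4 = -35.2
Current account = (-633.5) + (-28.4) + 1394.4 + (-35.2) = 697.3
(Excluded from the current account — financial account: domestic pension funds' purchases of foreign equities 503.5, foreign purchases of domestic corporate bonds 1222.9; capital account: acquisition of foreign patents and trademarks (non-produced assets) 234.5.)

697.3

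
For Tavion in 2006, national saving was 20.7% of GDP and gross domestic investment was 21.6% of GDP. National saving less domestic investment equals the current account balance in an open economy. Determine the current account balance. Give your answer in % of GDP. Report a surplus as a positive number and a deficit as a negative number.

-0.9

S - I = CA (net lending to the rest of the world).
CA = S - I = 20.7 - 21.6 = -0.9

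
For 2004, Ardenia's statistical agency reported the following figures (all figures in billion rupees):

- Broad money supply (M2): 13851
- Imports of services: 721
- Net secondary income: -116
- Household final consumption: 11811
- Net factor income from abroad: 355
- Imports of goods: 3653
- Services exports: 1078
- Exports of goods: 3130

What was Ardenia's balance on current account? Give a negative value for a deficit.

Goods balance = 3130 - 3653 = -523
Services balance = 1078 - 721 = 357
Trade balance (goods + services) = -523 + 357 = -166
Net primary income = 355
Net secondary income = -116
Current account = -166 + 355 + (-116) = 73

73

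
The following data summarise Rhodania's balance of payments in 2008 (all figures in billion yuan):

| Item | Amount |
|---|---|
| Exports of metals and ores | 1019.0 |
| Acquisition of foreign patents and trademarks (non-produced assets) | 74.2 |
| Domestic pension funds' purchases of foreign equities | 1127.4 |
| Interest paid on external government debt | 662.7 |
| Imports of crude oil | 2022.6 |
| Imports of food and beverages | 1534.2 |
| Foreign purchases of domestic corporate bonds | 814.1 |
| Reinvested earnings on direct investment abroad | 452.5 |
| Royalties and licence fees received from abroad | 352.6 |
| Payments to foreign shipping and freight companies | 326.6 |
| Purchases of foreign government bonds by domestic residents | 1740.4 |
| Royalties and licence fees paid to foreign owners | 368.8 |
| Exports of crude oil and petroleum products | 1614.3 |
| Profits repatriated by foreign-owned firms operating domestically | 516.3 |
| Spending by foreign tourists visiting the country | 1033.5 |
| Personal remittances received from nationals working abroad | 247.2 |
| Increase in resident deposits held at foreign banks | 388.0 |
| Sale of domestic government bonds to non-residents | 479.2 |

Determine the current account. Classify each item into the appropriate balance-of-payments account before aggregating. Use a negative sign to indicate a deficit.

-712.1

Goods: -1534.2 + 1019.0 - 2022.6 + 1614.3 = -923.5
Services: 352.6 - 326.6 - 368.8 + 1033.5 = 690.7
Primary income: -516.3 + 452.5 - 662.7 = -726.5
Secondary income: 247.2
Current account = (-923.5) + 690.7 + (-726.5) + 247.2 = -712.1
(Excluded from the current account — capital account: acquisition of foreign patents and trademarks (non-produced assets) 74.2; financial account: domestic pension funds' purchases of foreign equities 1127.4, foreign purchases of domestic corporate bonds 814.1, purchases of foreign government bonds by domestic residents 1740.4, increase in resident deposits held at foreign banks 388.0, sale of domestic government bonds to non-residents 479.2.)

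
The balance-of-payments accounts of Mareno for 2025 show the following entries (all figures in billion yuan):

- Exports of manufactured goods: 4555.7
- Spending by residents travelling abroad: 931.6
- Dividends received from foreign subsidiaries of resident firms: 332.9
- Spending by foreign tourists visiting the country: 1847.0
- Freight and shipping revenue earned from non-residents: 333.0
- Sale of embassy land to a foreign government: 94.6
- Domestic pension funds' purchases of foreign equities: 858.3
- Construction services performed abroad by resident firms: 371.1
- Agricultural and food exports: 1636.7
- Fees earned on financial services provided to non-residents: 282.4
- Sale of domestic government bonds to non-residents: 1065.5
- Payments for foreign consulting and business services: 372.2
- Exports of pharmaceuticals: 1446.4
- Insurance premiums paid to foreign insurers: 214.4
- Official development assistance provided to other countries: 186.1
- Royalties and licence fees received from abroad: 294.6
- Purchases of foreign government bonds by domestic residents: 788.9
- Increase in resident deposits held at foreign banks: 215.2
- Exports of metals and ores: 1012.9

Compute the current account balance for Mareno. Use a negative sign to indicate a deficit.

10408.4

Goods: 1012.9 + 1636.7 + 1446.4 + 4555.7 = 8651.7
Services: 1847.0 - 931.6 + 282.4 + 294.6 - 372.2 + 371.1 - 214.4 + 333.0 = 1609.9
Primary income: 332.9
Secondary income: -186.1
Current account = 8651.7 + 1609.9 + 332.9 + (-186.1) = 10408.4
(Excluded from the current account — capital account: sale of embassy land to a foreign government 94.6; financial account: domestic pension funds' purchases of foreign equities 858.3, sale of domestic government bonds to non-residents 1065.5, purchases of foreign government bonds by domestic residents 788.9, increase in resident deposits held at foreign banks 215.2.)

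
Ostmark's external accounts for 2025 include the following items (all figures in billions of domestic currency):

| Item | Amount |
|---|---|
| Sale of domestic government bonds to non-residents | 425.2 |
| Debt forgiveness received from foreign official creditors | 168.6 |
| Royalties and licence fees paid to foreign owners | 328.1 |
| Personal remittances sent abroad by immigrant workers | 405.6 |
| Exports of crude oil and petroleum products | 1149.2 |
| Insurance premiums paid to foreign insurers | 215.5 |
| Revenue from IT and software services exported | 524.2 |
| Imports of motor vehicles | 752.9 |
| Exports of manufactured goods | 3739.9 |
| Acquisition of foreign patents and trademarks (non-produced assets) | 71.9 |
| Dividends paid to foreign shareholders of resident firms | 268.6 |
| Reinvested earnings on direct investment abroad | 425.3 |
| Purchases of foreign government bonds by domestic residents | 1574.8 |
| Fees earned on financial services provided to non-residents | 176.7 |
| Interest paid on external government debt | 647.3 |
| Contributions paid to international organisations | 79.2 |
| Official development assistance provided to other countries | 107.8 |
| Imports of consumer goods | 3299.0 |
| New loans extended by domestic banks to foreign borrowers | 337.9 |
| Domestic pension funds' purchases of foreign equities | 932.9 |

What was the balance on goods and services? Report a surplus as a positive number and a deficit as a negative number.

Goods: 3739.9 - 3299.0 + 1149.2 - 752.9 = 837.2
Services: 524.2 - 215.5 - 328.1 + 176.7 = 157.3
Trade balance = 837.2 + 157.3 = 994.5
(Excluded from the trade balance — financial account: sale of domestic government bonds to non-residents 425.2, purchases of foreign government bonds by domestic residents 1574.8, new loans extended by domestic banks to foreign borrowers 337.9, domestic pension funds' purchases of foreign equities 932.9; capital account: debt forgiveness received from foreign official creditors 168.6, acquisition of foreign patents and trademarks (non-produced assets) 71.9; secondary income: personal remittances sent abroad by immigrant workers 405.6, contributions paid to international organisations 79.2, official development assistance provided to other countries 107.8; primary income: dividends paid to foreign shareholders of resident firms 268.6, reinvested earnings on direct investment abroad 425.3, interest paid on external government debt 647.3.)

994.5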